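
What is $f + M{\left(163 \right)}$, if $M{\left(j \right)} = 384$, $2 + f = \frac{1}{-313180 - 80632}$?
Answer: $\frac{150436183}{393812} \approx 382.0$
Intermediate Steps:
$f = - \frac{787625}{393812}$ ($f = -2 + \frac{1}{-313180 - 80632} = -2 + \frac{1}{-393812} = -2 - \frac{1}{393812} = - \frac{787625}{393812} \approx -2.0$)
$f + M{\left(163 \right)} = - \frac{787625}{393812} + 384 = \frac{150436183}{393812}$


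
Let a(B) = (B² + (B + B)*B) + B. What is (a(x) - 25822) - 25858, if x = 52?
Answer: -43516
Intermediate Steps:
a(B) = B + 3*B² (a(B) = (B² + (2*B)*B) + B = (B² + 2*B²) + B = 3*B² + B = B + 3*B²)
(a(x) - 25822) - 25858 = (52*(1 + 3*52) - 25822) - 25858 = (52*(1 + 156) - 25822) - 25858 = (52*157 - 25822) - 25858 = (8164 - 25822) - 25858 = -17658 - 25858 = -43516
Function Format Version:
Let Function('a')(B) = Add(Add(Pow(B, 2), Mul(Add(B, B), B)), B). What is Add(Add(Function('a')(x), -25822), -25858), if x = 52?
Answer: -43516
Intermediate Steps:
Function('a')(B) = Add(B, Mul(3, Pow(B, 2))) (Function('a')(B) = Add(Add(Pow(B, 2), Mul(Mul(2, B), B)), B) = Add(Add(Pow(B, 2), Mul(2, Pow(B, 2))), B) = Add(Mul(3, Pow(B, 2)), B) = Add(B, Mul(3, Pow(B, 2))))
Add(Add(Function('a')(x), -25822), -25858) = Add(Add(Mul(52, Add(1, Mul(3, 52))), -25822), -25858) = Add(Add(Mul(52, Add(1, 156)), -25822), -25858) = Add(Add(Mul(52, 157), -25822), -25858) = Add(Add(8164, -25822), -25858) = Add(-17658, -25858) = -43516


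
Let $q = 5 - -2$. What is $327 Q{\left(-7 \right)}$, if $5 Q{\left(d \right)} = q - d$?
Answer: $\frac{4578}{5} \approx 915.6$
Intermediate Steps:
$q = 7$ ($q = 5 + 2 = 7$)
$Q{\left(d \right)} = \frac{7}{5} - \frac{d}{5}$ ($Q{\left(d \right)} = \frac{7 - d}{5} = \frac{7}{5} - \frac{d}{5}$)
$327 Q{\left(-7 \right)} = 327 \left(\frac{7}{5} - - \frac{7}{5}\right) = 327 \left(\frac{7}{5} + \frac{7}{5}\right) = 327 \cdot \frac{14}{5} = \frac{4578}{5}$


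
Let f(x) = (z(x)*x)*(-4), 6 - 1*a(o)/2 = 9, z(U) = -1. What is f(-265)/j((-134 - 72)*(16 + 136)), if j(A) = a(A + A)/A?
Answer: -16595360/3 ≈ -5.5318e+6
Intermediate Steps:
a(o) = -6 (a(o) = 12 - 2*9 = 12 - 18 = -6)
f(x) = 4*x (f(x) = -x*(-4) = 4*x)
j(A) = -6/A
f(-265)/j((-134 - 72)*(16 + 136)) = (4*(-265))/((-6*1/((-134 - 72)*(16 + 136)))) = -1060/((-6/((-206*152)))) = -1060/((-6/(-31312))) = -1060/((-6*(-1/31312))) = -1060/3/15656 = -1060*15656/3 = -16595360/3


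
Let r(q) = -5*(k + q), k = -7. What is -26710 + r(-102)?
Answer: -26165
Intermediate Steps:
r(q) = 35 - 5*q (r(q) = -5*(-7 + q) = 35 - 5*q)
-26710 + r(-102) = -26710 + (35 - 5*(-102)) = -26710 + (35 + 510) = -26710 + 545 = -26165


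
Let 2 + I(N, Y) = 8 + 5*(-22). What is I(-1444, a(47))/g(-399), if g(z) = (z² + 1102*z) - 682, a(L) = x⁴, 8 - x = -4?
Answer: 104/281179 ≈ 0.00036987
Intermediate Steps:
x = 12 (x = 8 - 1*(-4) = 8 + 4 = 12)
a(L) = 20736 (a(L) = 12⁴ = 20736)
I(N, Y) = -104 (I(N, Y) = -2 + (8 + 5*(-22)) = -2 + (8 - 110) = -2 - 102 = -104)
g(z) = -682 + z² + 1102*z
I(-1444, a(47))/g(-399) = -104/(-682 + (-399)² + 1102*(-399)) = -104/(-682 + 159201 - 439698) = -104/(-281179) = -104*(-1/281179) = 104/281179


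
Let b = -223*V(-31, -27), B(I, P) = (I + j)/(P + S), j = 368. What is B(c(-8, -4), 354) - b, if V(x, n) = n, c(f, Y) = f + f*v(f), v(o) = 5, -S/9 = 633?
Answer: -32170523/5343 ≈ -6021.1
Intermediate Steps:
S = -5697 (S = -9*633 = -5697)
c(f, Y) = 6*f (c(f, Y) = f + f*5 = f + 5*f = 6*f)
B(I, P) = (368 + I)/(-5697 + P) (B(I, P) = (I + 368)/(P - 5697) = (368 + I)/(-5697 + P))
b = 6021 (b = -223*(-27) = 6021)
B(c(-8, -4), 354) - b = (368 + 6*(-8))/(-5697 + 354) - 1*6021 = (368 - 48)/(-5343) - 6021 = -1/5343*320 - 6021 = -320/5343 - 6021 = -32170523/5343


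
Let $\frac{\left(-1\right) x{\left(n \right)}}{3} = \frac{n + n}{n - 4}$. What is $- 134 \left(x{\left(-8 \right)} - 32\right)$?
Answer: $4824$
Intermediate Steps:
$x{\left(n \right)} = - \frac{6 n}{-4 + n}$ ($x{\left(n \right)} = - 3 \frac{n + n}{n - 4} = - 3 \frac{2 n}{-4 + n} = - \frac{6 n}{-4 + n}$)
$- 134 \left(x{\left(-8 \right)} - 32\right) = - 134 \left(\left(-6\right) \left(-8\right) \frac{1}{-4 - 8} - 32\right) = - 134 \left(\left(-6\right) \left(-8\right) \frac{1}{-12} - 32\right) = - 134 \left(\left(-6\right) \left(-8\right) \left(- \frac{1}{12}\right) - 32\right) = - 134 \left(-4 - 32\right) = \left(-134\right) \left(-36\right) = 4824$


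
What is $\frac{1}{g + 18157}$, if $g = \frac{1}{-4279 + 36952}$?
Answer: $\frac{32673}{593243662} \approx 5.5075 \cdot 10^{-5}$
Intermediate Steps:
$g = \frac{1}{32673} \approx 3.0606 \cdot 10^{-5}$
$\frac{1}{g + 18157} = \frac{1}{\frac{1}{32673} + 18157} = \frac{1}{\frac{593243662}{32673}} = \frac{32673}{593243662}$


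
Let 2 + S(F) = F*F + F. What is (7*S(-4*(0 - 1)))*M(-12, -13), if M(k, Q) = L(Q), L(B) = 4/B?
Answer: -504/13 ≈ -38.769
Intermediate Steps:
M(k, Q) = 4/Q
S(F) = -2 + F + F² (S(F) = -2 + (F*F + F) = -2 + (F² + F) = -2 + (F + F²) = -2 + F + F²)
(7*S(-4*(0 - 1)))*M(-12, -13) = (7*(-2 - 4*(0 - 1) + (-4*(0 - 1))²))*(4/(-13)) = (7*(-2 - 4*(-1) + (-4*(-1))²))*(4*(-1/13)) = (7*(-2 + 4 + 4²))*(-4/13) = (7*(-2 + 4 + 16))*(-4/13) = (7*18)*(-4/13) = 126*(-4/13) = -504/13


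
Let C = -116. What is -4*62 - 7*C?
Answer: 564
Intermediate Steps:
-4*62 - 7*C = -4*62 - 7*(-116) = -248 + 812 = 564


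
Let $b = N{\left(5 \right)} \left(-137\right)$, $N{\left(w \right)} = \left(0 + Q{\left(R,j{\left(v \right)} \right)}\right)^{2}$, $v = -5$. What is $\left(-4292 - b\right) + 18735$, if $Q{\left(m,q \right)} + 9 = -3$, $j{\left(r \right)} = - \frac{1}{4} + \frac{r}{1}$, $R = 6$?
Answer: $34171$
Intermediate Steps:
$j{\left(r \right)} = - \frac{1}{4} + r$ ($j{\left(r \right)} = \left(-1\right) \frac{1}{4} + r 1 = - \frac{1}{4} + r$)
$Q{\left(m,q \right)} = -12$ ($Q{\left(m,q \right)} = -9 - 3 = -12$)
$N{\left(w \right)} = 144$ ($N{\left(w \right)} = \left(0 - 12\right)^{2} = \left(-12\right)^{2} = 144$)
$b = -19728$ ($b = 144 \left(-137\right) = -19728$)
$\left(-4292 - b\right) + 18735 = \left(-4292 - -19728\right) + 18735 = \left(-4292 + 19728\right) + 18735 = 15436 + 18735 = 34171$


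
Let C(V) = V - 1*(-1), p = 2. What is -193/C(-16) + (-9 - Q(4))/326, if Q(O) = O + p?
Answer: 62693/4890 ≈ 12.821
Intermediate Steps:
C(V) = 1 + V (C(V) = V + 1 = 1 + V)
Q(O) = 2 + O (Q(O) = O + 2 = 2 + O)
-193/C(-16) + (-9 - Q(4))/326 = -193/(1 - 16) + (-9 - (2 + 4))/326 = -193/(-15) + (-9 - 1*6)*(1/326) = -193*(-1/15) + (-9 - 6)*(1/326) = 193/15 - 15*1/326 = 193/15 - 15/326 = 62693/4890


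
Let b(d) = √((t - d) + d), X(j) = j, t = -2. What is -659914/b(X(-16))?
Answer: 329957*I*√2 ≈ 4.6663e+5*I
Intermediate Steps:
b(d) = I*√2 (b(d) = √((-2 - d) + d) = √(-2) = I*√2)
-659914/b(X(-16)) = -659914*(-I*√2/2) = -(-329957)*I*√2 = 329957*I*√2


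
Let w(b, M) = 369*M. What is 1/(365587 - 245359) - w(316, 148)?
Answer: -6565891535/120228 ≈ -54612.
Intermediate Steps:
1/(365587 - 245359) - w(316, 148) = 1/(365587 - 245359) - 369*148 = 1/120228 - 1*54612 = 1/120228 - 54612 = -6565891535/120228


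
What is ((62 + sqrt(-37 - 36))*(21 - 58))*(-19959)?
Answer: 45785946 + 738483*I*sqrt(73) ≈ 4.5786e+7 + 6.3096e+6*I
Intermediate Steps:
((62 + sqrt(-37 - 36))*(21 - 58))*(-19959) = ((62 + sqrt(-73))*(-37))*(-19959) = ((62 + I*sqrt(73))*(-37))*(-19959) = (-2294 - 37*I*sqrt(73))*(-19959) = 45785946 + 738483*I*sqrt(73)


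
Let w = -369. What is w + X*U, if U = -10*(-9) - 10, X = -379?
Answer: -30689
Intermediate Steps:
U = 80 (U = 90 - 10 = 80)
w + X*U = -369 - 379*80 = -369 - 30320 = -30689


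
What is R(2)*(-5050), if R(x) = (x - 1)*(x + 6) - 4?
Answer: -20200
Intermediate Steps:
R(x) = -4 + (-1 + x)*(6 + x) (R(x) = (-1 + x)*(6 + x) - 4 = -4 + (-1 + x)*(6 + x))
R(2)*(-5050) = (-10 + 2² + 5*2)*(-5050) = (-10 + 4 + 10)*(-5050) = 4*(-5050) = -20200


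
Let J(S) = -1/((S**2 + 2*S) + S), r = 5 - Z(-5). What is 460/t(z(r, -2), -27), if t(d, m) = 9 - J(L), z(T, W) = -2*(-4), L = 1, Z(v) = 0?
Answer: 1840/37 ≈ 49.730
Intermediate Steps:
r = 5 (r = 5 - 1*0 = 5 + 0 = 5)
z(T, W) = 8
J(S) = -1/(S**2 + 3*S)
t(d, m) = 37/4 (t(d, m) = 9 - (-1)/(1*(3 + 1)) = 9 - (-1)/4 = 9 - 1*(-1/4) = 9 + 1/4 = 37/4)
460/t(z(r, -2), -27) = 460/(37/4) = 460*(4/37) = 1840/37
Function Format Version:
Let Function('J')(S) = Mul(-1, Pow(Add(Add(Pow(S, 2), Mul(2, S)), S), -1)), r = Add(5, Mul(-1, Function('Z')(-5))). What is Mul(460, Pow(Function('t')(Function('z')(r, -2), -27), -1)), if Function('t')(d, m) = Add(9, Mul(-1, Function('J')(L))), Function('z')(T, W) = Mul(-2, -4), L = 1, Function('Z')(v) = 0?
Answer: Rational(1840, 37) ≈ 49.730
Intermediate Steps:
r = 5 (r = Add(5, Mul(-1, 0)) = Add(5, 0) = 5)
Function('z')(T, W) = 8
Function('J')(S) = Mul(-1, Pow(Add(Pow(S, 2), Mul(3, S)), -1))
Function('t')(d, m) = Rational(37, 4) (Function('t')(d, m) = Add(9, Mul(-1, Mul(-1, Pow(1, -1), Pow(Add(3, 1), -1)))) = Add(9, Mul(-1, Mul(-1, 1, Pow(4, -1)))) = Add(9, Mul(-1, Mul(-1, 1, Rational(1, 4)))) = Add(9, Mul(-1, Rational(-1, 4))) = Add(9, Rational(1, 4)) = Rational(37, 4))
Mul(460, Pow(Function('t')(Function('z')(r, -2), -27), -1)) = Mul(460, Pow(Rational(37, 4), -1)) = Mul(460, Rational(4, 37)) = Rational(1840, 37)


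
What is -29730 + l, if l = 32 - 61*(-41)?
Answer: -27197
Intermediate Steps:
l = 2533 (l = 32 + 2501 = 2533)
-29730 + l = -29730 + 2533 = -27197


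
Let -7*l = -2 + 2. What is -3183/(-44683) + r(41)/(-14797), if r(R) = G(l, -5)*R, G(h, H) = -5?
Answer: 56258866/661174351 ≈ 0.085089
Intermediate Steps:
l = 0 (l = -(-2 + 2)/7 = -1/7*0 = 0)
r(R) = -5*R
-3183/(-44683) + r(41)/(-14797) = -3183/(-44683) - 5*41/(-14797) = -3183*(-1/44683) - 205*(-1/14797) = 3183/44683 + 205/14797 = 56258866/661174351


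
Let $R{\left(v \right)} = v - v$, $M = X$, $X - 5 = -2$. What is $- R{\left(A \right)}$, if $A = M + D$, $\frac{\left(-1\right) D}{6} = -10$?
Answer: $0$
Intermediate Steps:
$D = 60$ ($D = \left(-6\right) \left(-10\right) = 60$)
$X = 3$ ($X = 5 - 2 = 3$)
$M = 3$
$A = 63$ ($A = 3 + 60 = 63$)
$R{\left(v \right)} = 0$
$- R{\left(A \right)} = \left(-1\right) 0 = 0$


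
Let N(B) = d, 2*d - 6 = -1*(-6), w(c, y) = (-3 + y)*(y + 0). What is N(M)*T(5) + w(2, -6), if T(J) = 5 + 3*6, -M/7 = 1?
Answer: 192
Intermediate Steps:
w(c, y) = y*(-3 + y) (w(c, y) = (-3 + y)*y = y*(-3 + y))
M = -7 (M = -7*1 = -7)
d = 6 (d = 3 + (-1*(-6))/2 = 3 + (1/2)*6 = 3 + 3 = 6)
T(J) = 23 (T(J) = 5 + 18 = 23)
N(B) = 6
N(M)*T(5) + w(2, -6) = 6*23 - 6*(-3 - 6) = 138 - 6*(-9) = 138 + 54 = 192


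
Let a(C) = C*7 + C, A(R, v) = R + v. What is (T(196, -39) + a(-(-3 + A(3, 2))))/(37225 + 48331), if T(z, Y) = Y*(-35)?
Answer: 1349/85556 ≈ 0.015767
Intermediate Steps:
T(z, Y) = -35*Y
a(C) = 8*C (a(C) = 7*C + C = 8*C)
(T(196, -39) + a(-(-3 + A(3, 2))))/(37225 + 48331) = (-35*(-39) + 8*(-(-3 + (3 + 2))))/(37225 + 48331) = (1365 + 8*(-(-3 + 5)))/85556 = (1365 + 8*(-1*2))*(1/85556) = (1365 + 8*(-2))*(1/85556) = (1365 - 16)*(1/85556) = 1349*(1/85556) = 1349/85556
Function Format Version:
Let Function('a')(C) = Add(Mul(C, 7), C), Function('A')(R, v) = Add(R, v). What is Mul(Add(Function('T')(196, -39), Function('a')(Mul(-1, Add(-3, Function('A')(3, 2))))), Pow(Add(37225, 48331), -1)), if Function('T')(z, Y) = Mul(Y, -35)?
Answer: Rational(1349, 85556) ≈ 0.015767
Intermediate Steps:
Function('T')(z, Y) = Mul(-35, Y)
Function('a')(C) = Mul(8, C) (Function('a')(C) = Add(Mul(7, C), C) = Mul(8, C))
Mul(Add(Function('T')(196, -39), Function('a')(Mul(-1, Add(-3, Function('A')(3, 2))))), Pow(Add(37225, 48331), -1)) = Mul(Add(Mul(-35, -39), Mul(8, Mul(-1, Add(-3, Add(3, 2))))), Pow(Add(37225, 48331), -1)) = Mul(Add(1365, Mul(8, Mul(-1, Add(-3, 5)))), Pow(85556, -1)) = Mul(Add(1365, Mul(8, Mul(-1, 2))), Rational(1, 85556)) = Mul(Add(1365, Mul(8, -2)), Rational(1, 85556)) = Mul(Add(1365, -16), Rational(1, 85556)) = Mul(1349, Rational(1, 85556)) = Rational(1349, 85556)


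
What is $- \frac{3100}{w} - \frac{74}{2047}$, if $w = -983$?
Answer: $\frac{6272958}{2012201} \approx 3.1175$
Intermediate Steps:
$- \frac{3100}{w} - \frac{74}{2047} = - \frac{3100}{-983} - \frac{74}{2047} = \left(-3100\right) \left(- \frac{1}{983}\right) - \frac{74}{2047} = \frac{3100}{983} - \frac{74}{2047} = \frac{6272958}{2012201}$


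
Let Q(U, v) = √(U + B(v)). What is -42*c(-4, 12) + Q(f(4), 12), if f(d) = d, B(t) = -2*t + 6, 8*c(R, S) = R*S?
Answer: 252 + I*√14 ≈ 252.0 + 3.7417*I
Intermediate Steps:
c(R, S) = R*S/8 (c(R, S) = (R*S)/8 = R*S/8)
B(t) = 6 - 2*t
Q(U, v) = √(6 + U - 2*v) (Q(U, v) = √(U + (6 - 2*v)) = √(6 + U - 2*v))
-42*c(-4, 12) + Q(f(4), 12) = -21*(-4)*12/4 + √(6 + 4 - 2*12) = -42*(-6) + √(6 + 4 - 24) = 252 + √(-14) = 252 + I*√14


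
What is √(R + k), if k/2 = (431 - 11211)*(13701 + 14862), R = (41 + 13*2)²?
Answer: I*√615813791 ≈ 24816.0*I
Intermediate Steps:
R = 4489 (R = (41 + 26)² = 67² = 4489)
k = -615818280 (k = 2*((431 - 11211)*(13701 + 14862)) = 2*(-10780*28563) = 2*(-307909140) = -615818280)
√(R + k) = √(4489 - 615818280) = √(-615813791) = I*√615813791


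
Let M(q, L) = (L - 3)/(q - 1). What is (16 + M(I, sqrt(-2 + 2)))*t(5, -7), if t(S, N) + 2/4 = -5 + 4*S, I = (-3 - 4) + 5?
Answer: 493/2 ≈ 246.50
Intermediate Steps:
I = -2 (I = -7 + 5 = -2)
t(S, N) = -11/2 + 4*S (t(S, N) = -1/2 + (-5 + 4*S) = -11/2 + 4*S)
M(q, L) = (-3 + L)/(-1 + q)
(16 + M(I, sqrt(-2 + 2)))*t(5, -7) = (16 + (-3 + sqrt(-2 + 2))/(-1 - 2))*(-11/2 + 4*5) = (16 + (-3 + sqrt(0))/(-3))*(-11/2 + 20) = (16 - (-3 + 0)/3)*(29/2) = (16 - 1/3*(-3))*(29/2) = (16 + 1)*(29/2) = 17*(29/2) = 493/2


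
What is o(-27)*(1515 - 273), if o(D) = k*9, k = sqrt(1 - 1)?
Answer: 0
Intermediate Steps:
k = 0 (k = sqrt(0) = 0)
o(D) = 0 (o(D) = 0*9 = 0)
o(-27)*(1515 - 273) = 0*(1515 - 273) = 0*1242 = 0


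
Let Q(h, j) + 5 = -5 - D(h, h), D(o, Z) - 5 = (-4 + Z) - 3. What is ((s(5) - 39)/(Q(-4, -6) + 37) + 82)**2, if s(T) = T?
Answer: 7139584/1089 ≈ 6556.1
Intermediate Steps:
D(o, Z) = -2 + Z (D(o, Z) = 5 + ((-4 + Z) - 3) = 5 + (-7 + Z) = -2 + Z)
Q(h, j) = -8 - h (Q(h, j) = -5 + (-5 - (-2 + h)) = -5 + (-5 + (2 - h)) = -5 + (-3 - h) = -8 - h)
((s(5) - 39)/(Q(-4, -6) + 37) + 82)**2 = ((5 - 39)/((-8 - 1*(-4)) + 37) + 82)**2 = (-34/((-8 + 4) + 37) + 82)**2 = (-34/(-4 + 37) + 82)**2 = (-34/33 + 82)**2 = (2672/33)**2 = 7139584/1089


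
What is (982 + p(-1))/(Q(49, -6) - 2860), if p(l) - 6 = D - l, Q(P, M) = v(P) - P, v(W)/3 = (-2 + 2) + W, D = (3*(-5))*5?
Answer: -457/1381 ≈ -0.33092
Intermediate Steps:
D = -75 (D = -15*5 = -75)
v(W) = 3*W (v(W) = 3*((-2 + 2) + W) = 3*(0 + W) = 3*W)
Q(P, M) = 2*P (Q(P, M) = 3*P - P = 2*P)
p(l) = -69 - l (p(l) = 6 + (-75 - l) = -69 - l)
(982 + p(-1))/(Q(49, -6) - 2860) = (982 + (-69 - 1*(-1)))/(2*49 - 2860) = (982 + (-69 + 1))/(98 - 2860) = (982 - 68)/(-2762) = 914*(-1/2762) = -457/1381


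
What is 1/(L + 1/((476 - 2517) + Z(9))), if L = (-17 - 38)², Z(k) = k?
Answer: 2032/6146799 ≈ 0.00033058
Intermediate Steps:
L = 3025 (L = (-55)² = 3025)
1/(L + 1/((476 - 2517) + Z(9))) = 1/(3025 + 1/((476 - 2517) + 9)) = 1/(3025 + 1/(-2041 + 9)) = 1/(3025 + 1/(-2032)) = 1/(3025 - 1/2032) = 1/(6146799/2032) = 2032/6146799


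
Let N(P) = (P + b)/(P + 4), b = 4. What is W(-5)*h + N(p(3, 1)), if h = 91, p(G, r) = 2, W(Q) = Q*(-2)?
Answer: 911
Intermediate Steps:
W(Q) = -2*Q
N(P) = 1 (N(P) = (P + 4)/(P + 4) = (4 + P)/(4 + P) = 1)
W(-5)*h + N(p(3, 1)) = -2*(-5)*91 + 1 = 10*91 + 1 = 910 + 1 = 911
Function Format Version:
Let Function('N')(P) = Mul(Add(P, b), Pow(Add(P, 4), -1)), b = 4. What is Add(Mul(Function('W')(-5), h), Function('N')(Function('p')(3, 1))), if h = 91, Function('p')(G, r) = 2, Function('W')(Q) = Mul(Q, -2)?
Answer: 911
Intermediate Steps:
Function('W')(Q) = Mul(-2, Q)
Function('N')(P) = 1 (Function('N')(P) = Mul(Add(P, 4), Pow(Add(P, 4), -1)) = Mul(Add(4, P), Pow(Add(4, P), -1)) = 1)
Add(Mul(Function('W')(-5), h), Function('N')(Function('p')(3, 1))) = Add(Mul(Mul(-2, -5), 91), 1) = Add(Mul(10, 91), 1) = Add(910, 1) = 911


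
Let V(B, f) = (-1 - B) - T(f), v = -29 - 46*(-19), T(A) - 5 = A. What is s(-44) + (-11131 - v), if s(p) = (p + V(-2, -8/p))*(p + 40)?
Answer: -129616/11 ≈ -11783.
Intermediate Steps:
T(A) = 5 + A
v = 845 (v = -29 + 874 = 845)
V(B, f) = -6 - B - f (V(B, f) = (-1 - B) - (5 + f) = (-1 - B) + (-5 - f) = -6 - B - f)
s(p) = (40 + p)*(-4 + p + 8/p) (s(p) = (p + (-6 - 1*(-2) - (-8)/p))*(p + 40) = (p + (-6 + 2 + 8/p))*(40 + p) = (p + (-4 + 8/p))*(40 + p) = (-4 + p + 8/p)*(40 + p) = (40 + p)*(-4 + p + 8/p))
s(-44) + (-11131 - v) = (-152 + (-44)² + 36*(-44) + 320/(-44)) + (-11131 - 1*845) = (-152 + 1936 - 1584 + 320*(-1/44)) + (-11131 - 845) = (-152 + 1936 - 1584 - 80/11) - 11976 = 2120/11 - 11976 = -129616/11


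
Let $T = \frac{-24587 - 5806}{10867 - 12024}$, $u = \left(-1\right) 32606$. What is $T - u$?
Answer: $\frac{37755535}{1157} \approx 32632.0$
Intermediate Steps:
$u = -32606$
$T = \frac{30393}{1157}$ ($T = - \frac{30393}{-1157} = \left(-30393\right) \left(- \frac{1}{1157}\right) = \frac{30393}{1157} \approx 26.269$)
$T - u = \frac{30393}{1157} - -32606 = \frac{30393}{1157} + 32606 = \frac{37755535}{1157}$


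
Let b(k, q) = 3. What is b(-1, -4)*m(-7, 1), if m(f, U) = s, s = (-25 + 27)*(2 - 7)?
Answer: -30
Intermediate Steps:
s = -10 (s = 2*(-5) = -10)
m(f, U) = -10
b(-1, -4)*m(-7, 1) = 3*(-10) = -30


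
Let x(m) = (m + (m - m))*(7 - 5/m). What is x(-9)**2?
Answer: 4624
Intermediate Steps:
x(m) = m*(7 - 5/m) (x(m) = (m + 0)*(7 - 5/m) = m*(7 - 5/m))
x(-9)**2 = (-5 + 7*(-9))**2 = (-5 - 63)**2 = (-68)**2 = 4624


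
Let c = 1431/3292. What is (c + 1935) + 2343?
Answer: 14084607/3292 ≈ 4278.4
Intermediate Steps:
c = 1431/3292 (c = 1431*(1/3292) = 1431/3292 ≈ 0.43469)
(c + 1935) + 2343 = (1431/3292 + 1935) + 2343 = 6371451/3292 + 2343 = 14084607/3292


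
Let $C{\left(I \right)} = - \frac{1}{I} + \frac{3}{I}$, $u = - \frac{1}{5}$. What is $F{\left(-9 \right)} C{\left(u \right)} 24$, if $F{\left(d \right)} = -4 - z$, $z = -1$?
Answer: $720$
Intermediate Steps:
$u = - \frac{1}{5}$ ($u = \left(-1\right) \frac{1}{5} = - \frac{1}{5} \approx -0.2$)
$F{\left(d \right)} = -3$ ($F{\left(d \right)} = -4 - -1 = -4 + 1 = -3$)
$C{\left(I \right)} = \frac{2}{I}$
$F{\left(-9 \right)} C{\left(u \right)} 24 = - 3 \frac{2}{- \frac{1}{5}} \cdot 24 = - 3 \cdot 2 \left(-5\right) 24 = \left(-3\right) \left(-10\right) 24 = 30 \cdot 24 = 720$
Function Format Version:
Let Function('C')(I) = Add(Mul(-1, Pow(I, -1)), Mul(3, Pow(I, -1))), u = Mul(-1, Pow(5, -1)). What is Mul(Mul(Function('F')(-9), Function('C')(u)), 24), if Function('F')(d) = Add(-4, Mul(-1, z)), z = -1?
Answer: 720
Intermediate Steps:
u = Rational(-1, 5) (u = Mul(-1, Rational(1, 5)) = Rational(-1, 5) ≈ -0.20000)
Function('F')(d) = -3 (Function('F')(d) = Add(-4, Mul(-1, -1)) = Add(-4, 1) = -3)
Function('C')(I) = Mul(2, Pow(I, -1))
Mul(Mul(Function('F')(-9), Function('C')(u)), 24) = Mul(Mul(-3, Mul(2, Pow(Rational(-1, 5), -1))), 24) = Mul(Mul(-3, Mul(2, -5)), 24) = Mul(Mul(-3, -10), 24) = Mul(30, 24) = 720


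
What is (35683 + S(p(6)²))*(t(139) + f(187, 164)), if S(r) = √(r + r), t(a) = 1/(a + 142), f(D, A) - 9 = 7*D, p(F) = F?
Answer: 13215520197/281 + 2222154*√2/281 ≈ 4.7042e+7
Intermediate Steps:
f(D, A) = 9 + 7*D
t(a) = 1/(142 + a)
S(r) = √2*√r (S(r) = √(2*r) = √2*√r)
(35683 + S(p(6)²))*(t(139) + f(187, 164)) = (35683 + √2*√(6²))*(1/(142 + 139) + (9 + 7*187)) = (35683 + √2*√36)*(1/281 + (9 + 1309)) = (35683 + √2*6)*(1/281 + 1318) = (35683 + 6*√2)*(370359/281) = 13215520197/281 + 2222154*√2/281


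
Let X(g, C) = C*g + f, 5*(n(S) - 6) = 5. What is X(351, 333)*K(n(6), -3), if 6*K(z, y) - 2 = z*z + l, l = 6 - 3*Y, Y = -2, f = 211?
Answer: 1229487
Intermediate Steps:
n(S) = 7 (n(S) = 6 + (⅕)*5 = 6 + 1 = 7)
l = 12 (l = 6 - 3*(-2) = 6 + 6 = 12)
K(z, y) = 7/3 + z²/6 (K(z, y) = ⅓ + (z*z + 12)/6 = ⅓ + (z² + 12)/6 = ⅓ + (12 + z²)/6 = ⅓ + (2 + z²/6) = 7/3 + z²/6)
X(g, C) = 211 + C*g (X(g, C) = C*g + 211 = 211 + C*g)
X(351, 333)*K(n(6), -3) = (211 + 333*351)*(7/3 + (⅙)*7²) = (211 + 116883)*(7/3 + (⅙)*49) = 117094*(7/3 + 49/6) = 117094*(21/2) = 1229487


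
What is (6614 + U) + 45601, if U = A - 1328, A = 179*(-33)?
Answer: 44980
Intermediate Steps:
A = -5907
U = -7235 (U = -5907 - 1328 = -7235)
(6614 + U) + 45601 = (6614 - 7235) + 45601 = -621 + 45601 = 44980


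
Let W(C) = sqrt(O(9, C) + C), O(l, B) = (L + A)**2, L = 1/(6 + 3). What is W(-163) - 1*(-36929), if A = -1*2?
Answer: 36929 + I*sqrt(12914)/9 ≈ 36929.0 + 12.627*I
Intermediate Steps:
L = 1/9 ≈ 0.11111
A = -2
O(l, B) = 289/81 (O(l, B) = (1/9 - 2)**2 = (-17/9)**2 = 289/81)
W(C) = sqrt(289/81 + C)
W(-163) - 1*(-36929) = sqrt(289 + 81*(-163))/9 - 1*(-36929) = sqrt(289 - 13203)/9 + 36929 = sqrt(-12914)/9 + 36929 = (I*sqrt(12914))/9 + 36929 = I*sqrt(12914)/9 + 36929 = 36929 + I*sqrt(12914)/9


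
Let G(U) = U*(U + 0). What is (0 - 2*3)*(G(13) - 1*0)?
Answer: -1014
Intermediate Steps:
G(U) = U² (G(U) = U*U = U²)
(0 - 2*3)*(G(13) - 1*0) = (0 - 2*3)*(13² - 1*0) = (0 - 6)*(169 + 0) = -6*169 = -1014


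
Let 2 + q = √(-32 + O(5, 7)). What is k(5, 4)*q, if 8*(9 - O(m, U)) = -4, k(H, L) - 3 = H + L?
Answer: -24 + 18*I*√10 ≈ -24.0 + 56.921*I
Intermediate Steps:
k(H, L) = 3 + H + L (k(H, L) = 3 + (H + L) = 3 + H + L)
O(m, U) = 19/2 (O(m, U) = 9 - ⅛*(-4) = 9 + ½ = 19/2)
q = -2 + 3*I*√10/2 (q = -2 + √(-32 + 19/2) = -2 + √(-45/2) = -2 + 3*I*√10/2 ≈ -2.0 + 4.7434*I)
k(5, 4)*q = (3 + 5 + 4)*(-2 + 3*I*√10/2) = 12*(-2 + 3*I*√10/2) = -24 + 18*I*√10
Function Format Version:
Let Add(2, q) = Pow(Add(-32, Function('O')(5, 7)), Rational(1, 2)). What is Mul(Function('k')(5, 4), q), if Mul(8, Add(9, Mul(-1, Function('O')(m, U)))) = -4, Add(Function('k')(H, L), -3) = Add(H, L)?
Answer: Add(-24, Mul(18, I, Pow(10, Rational(1, 2)))) ≈ Add(-24.000, Mul(56.921, I))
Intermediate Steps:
Function('k')(H, L) = Add(3, H, L) (Function('k')(H, L) = Add(3, Add(H, L)) = Add(3, H, L))
Function('O')(m, U) = Rational(19, 2) (Function('O')(m, U) = Add(9, Mul(Rational(-1, 8), -4)) = Add(9, Rational(1, 2)) = Rational(19, 2))
q = Add(-2, Mul(Rational(3, 2), I, Pow(10, Rational(1, 2)))) (q = Add(-2, Pow(Add(-32, Rational(19, 2)), Rational(1, 2))) = Add(-2, Pow(Rational(-45, 2), Rational(1, 2))) = Add(-2, Mul(Rational(3, 2), I, Pow(10, Rational(1, 2)))) ≈ Add(-2.0000, Mul(4.7434, I)))
Mul(Function('k')(5, 4), q) = Mul(Add(3, 5, 4), Add(-2, Mul(Rational(3, 2), I, Pow(10, Rational(1, 2))))) = Mul(12, Add(-2, Mul(Rational(3, 2), I, Pow(10, Rational(1, 2))))) = Add(-24, Mul(18, I, Pow(10, Rational(1, 2))))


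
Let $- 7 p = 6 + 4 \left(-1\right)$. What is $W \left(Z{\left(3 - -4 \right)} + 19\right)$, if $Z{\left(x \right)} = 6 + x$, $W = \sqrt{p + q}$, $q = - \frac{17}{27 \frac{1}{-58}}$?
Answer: $\frac{256 \sqrt{2247}}{63} \approx 192.62$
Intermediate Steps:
$q = \frac{986}{27}$ ($q = - \frac{17}{27 \left(- \frac{1}{58}\right)} = - \frac{17}{- \frac{27}{58}} = \left(-17\right) \left(- \frac{58}{27}\right) = \frac{986}{27} \approx 36.518$)
$p = - \frac{2}{7}$ ($p = - \frac{6 + 4 \left(-1\right)}{7} = - \frac{6 - 4}{7} = \left(- \frac{1}{7}\right) 2 = - \frac{2}{7} \approx -0.28571$)
$W = \frac{8 \sqrt{2247}}{63}$ ($W = \sqrt{- \frac{2}{7} + \frac{986}{27}} = \sqrt{\frac{6848}{189}} = \frac{8 \sqrt{2247}}{63} \approx 6.0194$)
$W \left(Z{\left(3 - -4 \right)} + 19\right) = \frac{8 \sqrt{2247}}{63} \left(\left(6 + \left(3 - -4\right)\right) + 19\right) = \frac{8 \sqrt{2247}}{63} \left(\left(6 + \left(3 + 4\right)\right) + 19\right) = \frac{8 \sqrt{2247}}{63} \left(\left(6 + 7\right) + 19\right) = \frac{8 \sqrt{2247}}{63} \left(13 + 19\right) = \frac{8 \sqrt{2247}}{63} \cdot 32 = \frac{256 \sqrt{2247}}{63}$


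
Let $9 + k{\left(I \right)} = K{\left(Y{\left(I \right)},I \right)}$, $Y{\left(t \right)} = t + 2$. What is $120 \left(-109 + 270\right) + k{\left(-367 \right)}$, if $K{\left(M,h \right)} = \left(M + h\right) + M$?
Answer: $18214$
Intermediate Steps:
$Y{\left(t \right)} = 2 + t$
$K{\left(M,h \right)} = h + 2 M$
$k{\left(I \right)} = -5 + 3 I$ ($k{\left(I \right)} = -9 + \left(I + 2 \left(2 + I\right)\right) = -9 + \left(I + \left(4 + 2 I\right)\right) = -9 + \left(4 + 3 I\right) = -5 + 3 I$)
$120 \left(-109 + 270\right) + k{\left(-367 \right)} = 120 \left(-109 + 270\right) + \left(-5 + 3 \left(-367\right)\right) = 120 \cdot 161 - 1106 = 19320 - 1106 = 18214$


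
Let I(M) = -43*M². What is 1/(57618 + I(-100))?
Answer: -1/372382 ≈ -2.6854e-6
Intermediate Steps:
1/(57618 + I(-100)) = 1/(57618 - 43*(-100)²) = 1/(57618 - 43*10000) = 1/(57618 - 430000) = 1/(-372382) = -1/372382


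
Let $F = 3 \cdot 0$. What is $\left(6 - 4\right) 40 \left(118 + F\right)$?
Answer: $9440$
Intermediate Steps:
$F = 0$
$\left(6 - 4\right) 40 \left(118 + F\right) = \left(6 - 4\right) 40 \left(118 + 0\right) = \left(6 - 4\right) 40 \cdot 118 = 2 \cdot 40 \cdot 118 = 80 \cdot 118 = 9440$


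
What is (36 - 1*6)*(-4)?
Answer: -120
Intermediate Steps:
(36 - 1*6)*(-4) = (36 - 6)*(-4) = 30*(-4) = -120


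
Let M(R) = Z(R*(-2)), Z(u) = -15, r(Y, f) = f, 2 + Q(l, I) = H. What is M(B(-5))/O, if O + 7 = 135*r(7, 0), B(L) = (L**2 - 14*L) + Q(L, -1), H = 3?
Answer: 15/7 ≈ 2.1429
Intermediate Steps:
Q(l, I) = 1 (Q(l, I) = -2 + 3 = 1)
B(L) = 1 + L**2 - 14*L (B(L) = (L**2 - 14*L) + 1 = 1 + L**2 - 14*L)
M(R) = -15
O = -7 (O = -7 + 135*0 = -7 + 0 = -7)
M(B(-5))/O = -15/(-7) = -15*(-1/7) = 15/7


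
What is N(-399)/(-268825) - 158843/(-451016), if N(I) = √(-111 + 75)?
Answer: 158843/451016 - 6*I/268825 ≈ 0.35219 - 2.2319e-5*I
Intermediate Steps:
N(I) = 6*I (N(I) = √(-36) = 6*I)
N(-399)/(-268825) - 158843/(-451016) = (6*I)/(-268825) - 158843/(-451016) = (6*I)*(-1/268825) - 158843*(-1/451016) = -6*I/268825 + 158843/451016 = 158843/451016 - 6*I/268825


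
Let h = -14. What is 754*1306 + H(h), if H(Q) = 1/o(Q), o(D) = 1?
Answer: 984725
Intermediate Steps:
H(Q) = 1 (H(Q) = 1/1 = 1)
754*1306 + H(h) = 754*1306 + 1 = 984724 + 1 = 984725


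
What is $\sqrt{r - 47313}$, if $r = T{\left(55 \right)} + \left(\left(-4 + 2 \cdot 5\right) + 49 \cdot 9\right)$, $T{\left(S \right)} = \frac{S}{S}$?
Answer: $i \sqrt{46865} \approx 216.48 i$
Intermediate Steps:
$T{\left(S \right)} = 1$
$r = 448$ ($r = 1 + \left(\left(-4 + 2 \cdot 5\right) + 49 \cdot 9\right) = 1 + \left(\left(-4 + 10\right) + 441\right) = 1 + \left(6 + 441\right) = 1 + 447 = 448$)
$\sqrt{r - 47313} = \sqrt{448 - 47313} = \sqrt{-46865} = i \sqrt{46865}$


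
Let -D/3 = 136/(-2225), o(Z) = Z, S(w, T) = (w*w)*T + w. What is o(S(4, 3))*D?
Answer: 21216/2225 ≈ 9.5353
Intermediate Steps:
S(w, T) = w + T*w**2 (S(w, T) = w**2*T + w = T*w**2 + w = w + T*w**2)
D = 408/2225 (D = -408/(-2225) = -408*(-1)/2225 = -3*(-136/2225) = 408/2225 ≈ 0.18337)
o(S(4, 3))*D = (4*(1 + 3*4))*(408/2225) = (4*(1 + 12))*(408/2225) = (4*13)*(408/2225) = 52*(408/2225) = 21216/2225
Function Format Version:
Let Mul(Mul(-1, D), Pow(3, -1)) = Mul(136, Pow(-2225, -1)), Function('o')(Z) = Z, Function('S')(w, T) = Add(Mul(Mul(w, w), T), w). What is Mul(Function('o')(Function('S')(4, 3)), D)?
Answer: Rational(21216, 2225) ≈ 9.5353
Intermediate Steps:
Function('S')(w, T) = Add(w, Mul(T, Pow(w, 2))) (Function('S')(w, T) = Add(Mul(Pow(w, 2), T), w) = Add(Mul(T, Pow(w, 2)), w) = Add(w, Mul(T, Pow(w, 2))))
D = Rational(408, 2225) (D = Mul(-3, Mul(136, Pow(-2225, -1))) = Mul(-3, Mul(136, Rational(-1, 2225))) = Mul(-3, Rational(-136, 2225)) = Rational(408, 2225) ≈ 0.18337)
Mul(Function('o')(Function('S')(4, 3)), D) = Mul(Mul(4, Add(1, Mul(3, 4))), Rational(408, 2225)) = Mul(Mul(4, Add(1, 12)), Rational(408, 2225)) = Mul(Mul(4, 13), Rational(408, 2225)) = Mul(52, Rational(408, 2225)) = Rational(21216, 2225)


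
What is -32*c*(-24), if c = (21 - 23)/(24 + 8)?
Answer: -48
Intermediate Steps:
c = -1/16 (c = -2/32 = -2*1/32 = -1/16 ≈ -0.062500)
-32*c*(-24) = -32*(-1/16)*(-24) = 2*(-24) = -48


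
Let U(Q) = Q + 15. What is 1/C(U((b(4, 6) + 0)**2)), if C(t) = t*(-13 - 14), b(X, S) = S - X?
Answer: -1/513 ≈ -0.0019493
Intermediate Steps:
U(Q) = 15 + Q
C(t) = -27*t (C(t) = t*(-27) = -27*t)
1/C(U((b(4, 6) + 0)**2)) = 1/(-27*(15 + ((6 - 1*4) + 0)**2)) = 1/(-27*(15 + ((6 - 4) + 0)**2)) = 1/(-27*(15 + (2 + 0)**2)) = 1/(-27*(15 + 2**2)) = 1/(-27*(15 + 4)) = 1/(-27*19) = 1/(-513) = -1/513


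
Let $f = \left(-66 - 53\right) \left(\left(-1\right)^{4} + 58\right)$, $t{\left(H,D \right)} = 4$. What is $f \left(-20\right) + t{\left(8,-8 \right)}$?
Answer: $140424$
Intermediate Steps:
$f = -7021$ ($f = - 119 \left(1 + 58\right) = \left(-119\right) 59 = -7021$)
$f \left(-20\right) + t{\left(8,-8 \right)} = \left(-7021\right) \left(-20\right) + 4 = 140420 + 4 = 140424$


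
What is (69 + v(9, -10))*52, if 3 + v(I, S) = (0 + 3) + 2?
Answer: 3692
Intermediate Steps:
v(I, S) = 2 (v(I, S) = -3 + ((0 + 3) + 2) = -3 + (3 + 2) = -3 + 5 = 2)
(69 + v(9, -10))*52 = (69 + 2)*52 = 71*52 = 3692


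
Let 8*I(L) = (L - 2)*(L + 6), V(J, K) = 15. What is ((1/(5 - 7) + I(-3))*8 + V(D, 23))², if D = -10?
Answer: 16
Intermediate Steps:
I(L) = (-2 + L)*(6 + L)/8 (I(L) = ((L - 2)*(L + 6))/8 = ((-2 + L)*(6 + L))/8 = (-2 + L)*(6 + L)/8)
((1/(5 - 7) + I(-3))*8 + V(D, 23))² = ((1/(5 - 7) + (-3/2 + (½)*(-3) + (⅛)*(-3)²))*8 + 15)² = ((1/(-2) + (-3/2 - 3/2 + (⅛)*9))*8 + 15)² = ((-½ + (-3/2 - 3/2 + 9/8))*8 + 15)² = ((-½ - 15/8)*8 + 15)² = (-19/8*8 + 15)² = (-19 + 15)² = (-4)² = 16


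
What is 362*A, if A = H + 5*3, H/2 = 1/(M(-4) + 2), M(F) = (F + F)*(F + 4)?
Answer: 5792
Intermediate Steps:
M(F) = 2*F*(4 + F) (M(F) = (2*F)*(4 + F) = 2*F*(4 + F))
H = 1 (H = 2/(2*(-4)*(4 - 4) + 2) = 2/(2*(-4)*0 + 2) = 2/(0 + 2) = 2/2 = 2*(1/2) = 1)
A = 16 (A = 1 + 5*3 = 1 + 15 = 16)
362*A = 362*16 = 5792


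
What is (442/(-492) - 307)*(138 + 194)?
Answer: -12573338/123 ≈ -1.0222e+5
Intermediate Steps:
(442/(-492) - 307)*(138 + 194) = (442*(-1/492) - 307)*332 = (-221/246 - 307)*332 = -75743/246*332 = -12573338/123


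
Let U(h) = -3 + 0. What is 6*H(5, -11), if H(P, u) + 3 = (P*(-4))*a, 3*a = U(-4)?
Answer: 102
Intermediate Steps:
U(h) = -3
a = -1 (a = (⅓)*(-3) = -1)
H(P, u) = -3 + 4*P (H(P, u) = -3 + (P*(-4))*(-1) = -3 - 4*P*(-1) = -3 + 4*P)
6*H(5, -11) = 6*(-3 + 4*5) = 6*(-3 + 20) = 6*17 = 102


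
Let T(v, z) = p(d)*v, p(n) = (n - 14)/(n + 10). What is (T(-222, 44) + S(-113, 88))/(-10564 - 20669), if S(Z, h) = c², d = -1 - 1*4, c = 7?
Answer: -4463/156165 ≈ -0.028579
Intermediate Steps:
d = -5 (d = -1 - 4 = -5)
p(n) = (-14 + n)/(10 + n)
T(v, z) = -19*v/5 (T(v, z) = ((-14 - 5)/(10 - 5))*v = (-19/5)*v = ((⅕)*(-19))*v = -19*v/5)
S(Z, h) = 49 (S(Z, h) = 7² = 49)
(T(-222, 44) + S(-113, 88))/(-10564 - 20669) = (-19/5*(-222) + 49)/(-10564 - 20669) = (4218/5 + 49)/(-31233) = (4463/5)*(-1/31233) = -4463/156165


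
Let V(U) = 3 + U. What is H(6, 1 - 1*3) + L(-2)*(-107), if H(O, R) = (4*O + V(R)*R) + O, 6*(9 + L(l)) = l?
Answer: 3080/3 ≈ 1026.7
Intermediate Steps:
L(l) = -9 + l/6
H(O, R) = 5*O + R*(3 + R) (H(O, R) = (4*O + (3 + R)*R) + O = (4*O + R*(3 + R)) + O = 5*O + R*(3 + R))
H(6, 1 - 1*3) + L(-2)*(-107) = (5*6 + (1 - 1*3)*(3 + (1 - 1*3))) + (-9 + (1/6)*(-2))*(-107) = (30 + (1 - 3)*(3 + (1 - 3))) + (-9 - 1/3)*(-107) = (30 - 2*(3 - 2)) - 28/3*(-107) = (30 - 2*1) + 2996/3 = (30 - 2) + 2996/3 = 28 + 2996/3 = 3080/3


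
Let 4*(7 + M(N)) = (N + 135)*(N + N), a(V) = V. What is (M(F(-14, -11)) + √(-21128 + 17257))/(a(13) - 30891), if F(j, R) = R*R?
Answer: -15481/30878 - 7*I*√79/30878 ≈ -0.50136 - 0.0020149*I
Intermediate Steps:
F(j, R) = R²
M(N) = -7 + N*(135 + N)/2 (M(N) = -7 + ((N + 135)*(N + N))/4 = -7 + ((135 + N)*(2*N))/4 = -7 + (2*N*(135 + N))/4 = -7 + N*(135 + N)/2)
(M(F(-14, -11)) + √(-21128 + 17257))/(a(13) - 30891) = ((-7 + ((-11)²)²/2 + (135/2)*(-11)²) + √(-21128 + 17257))/(13 - 30891) = ((-7 + (½)*121² + (135/2)*121) + √(-3871))/(-30878) = ((-7 + (½)*14641 + 16335/2) + 7*I*√79)*(-1/30878) = ((-7 + 14641/2 + 16335/2) + 7*I*√79)*(-1/30878) = (15481 + 7*I*√79)*(-1/30878) = -15481/30878 - 7*I*√79/30878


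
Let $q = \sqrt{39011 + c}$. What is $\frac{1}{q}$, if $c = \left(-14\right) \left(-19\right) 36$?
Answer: $\frac{\sqrt{48587}}{48587} \approx 0.0045367$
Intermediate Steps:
$c = 9576$ ($c = 266 \cdot 36 = 9576$)
$q = \sqrt{48587}$ ($q = \sqrt{39011 + 9576} = \sqrt{48587} \approx 220.42$)
$\frac{1}{q} = \frac{1}{\sqrt{48587}} = \frac{\sqrt{48587}}{48587}$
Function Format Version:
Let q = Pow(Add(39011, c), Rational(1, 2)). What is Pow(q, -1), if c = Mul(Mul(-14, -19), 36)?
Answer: Mul(Rational(1, 48587), Pow(48587, Rational(1, 2))) ≈ 0.0045367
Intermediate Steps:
c = 9576 (c = Mul(266, 36) = 9576)
q = Pow(48587, Rational(1, 2)) (q = Pow(Add(39011, 9576), Rational(1, 2)) = Pow(48587, Rational(1, 2)) ≈ 220.42)
Pow(q, -1) = Pow(Pow(48587, Rational(1, 2)), -1) = Mul(Rational(1, 48587), Pow(48587, Rational(1, 2)))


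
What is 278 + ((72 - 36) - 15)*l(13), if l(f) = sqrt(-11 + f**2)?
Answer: 278 + 21*sqrt(158) ≈ 541.97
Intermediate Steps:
278 + ((72 - 36) - 15)*l(13) = 278 + ((72 - 36) - 15)*sqrt(-11 + 13**2) = 278 + (36 - 15)*sqrt(-11 + 169) = 278 + 21*sqrt(158)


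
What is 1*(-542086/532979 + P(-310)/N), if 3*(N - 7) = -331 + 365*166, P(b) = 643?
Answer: -31648827589/32127974120 ≈ -0.98509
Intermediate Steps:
N = 60280/3 (N = 7 + (-331 + 365*166)/3 = 7 + (-331 + 60590)/3 = 7 + (⅓)*60259 = 7 + 60259/3 = 60280/3 ≈ 20093.)
1*(-542086/532979 + P(-310)/N) = 1*(-542086/532979 + 643/(60280/3)) = 1*(-542086*1/532979 + 643*(3/60280)) = 1*(-542086/532979 + 1929/60280) = 1*(-31648827589/32127974120) = -31648827589/32127974120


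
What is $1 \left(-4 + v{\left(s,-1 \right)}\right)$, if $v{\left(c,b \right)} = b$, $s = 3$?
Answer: $-5$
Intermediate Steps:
$1 \left(-4 + v{\left(s,-1 \right)}\right) = 1 \left(-4 - 1\right) = 1 \left(-5\right) = -5$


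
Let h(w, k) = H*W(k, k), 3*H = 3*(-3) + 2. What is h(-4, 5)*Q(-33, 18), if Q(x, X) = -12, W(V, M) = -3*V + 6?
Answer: -252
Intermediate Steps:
W(V, M) = 6 - 3*V
H = -7/3 (H = (3*(-3) + 2)/3 = (-9 + 2)/3 = (⅓)*(-7) = -7/3 ≈ -2.3333)
h(w, k) = -14 + 7*k (h(w, k) = -7*(6 - 3*k)/3 = -14 + 7*k)
h(-4, 5)*Q(-33, 18) = (-14 + 7*5)*(-12) = (-14 + 35)*(-12) = 21*(-12) = -252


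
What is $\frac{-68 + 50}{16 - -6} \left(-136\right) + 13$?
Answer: $\frac{1367}{11} \approx 124.27$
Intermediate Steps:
$\frac{-68 + 50}{16 - -6} \left(-136\right) + 13 = - \frac{18}{16 + \left(-24 + 30\right)} \left(-136\right) + 13 = - \frac{18}{16 + 6} \left(-136\right) + 13 = - \frac{18}{22} \left(-136\right) + 13 = \left(-18\right) \frac{1}{22} \left(-136\right) + 13 = \left(- \frac{9}{11}\right) \left(-136\right) + 13 = \frac{1224}{11} + 13 = \frac{1367}{11}$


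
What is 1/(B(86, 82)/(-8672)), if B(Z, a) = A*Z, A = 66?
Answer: -2168/1419 ≈ -1.5278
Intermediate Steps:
B(Z, a) = 66*Z
1/(B(86, 82)/(-8672)) = 1/((66*86)/(-8672)) = 1/(5676*(-1/8672)) = 1/(-1419/2168) = -2168/1419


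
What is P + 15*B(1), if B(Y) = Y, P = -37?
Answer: -22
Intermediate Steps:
P + 15*B(1) = -37 + 15*1 = -37 + 15 = -22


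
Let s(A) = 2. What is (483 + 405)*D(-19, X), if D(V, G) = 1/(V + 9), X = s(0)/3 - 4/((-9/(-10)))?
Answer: -444/5 ≈ -88.800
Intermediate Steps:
X = -34/9 (X = 2/3 - 4/((-9/(-10))) = 2*(⅓) - 4/((-9*(-⅒))) = ⅔ - 4/9/10 = ⅔ - 4*10/9 = ⅔ - 40/9 = -34/9 ≈ -3.7778)
D(V, G) = 1/(9 + V)
(483 + 405)*D(-19, X) = (483 + 405)/(9 - 19) = 888/(-10) = 888*(-⅒) = -444/5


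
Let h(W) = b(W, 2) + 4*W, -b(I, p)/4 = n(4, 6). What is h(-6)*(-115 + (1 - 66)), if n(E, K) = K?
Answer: 8640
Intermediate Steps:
b(I, p) = -24 (b(I, p) = -4*6 = -24)
h(W) = -24 + 4*W
h(-6)*(-115 + (1 - 66)) = (-24 + 4*(-6))*(-115 + (1 - 66)) = (-24 - 24)*(-115 - 65) = -48*(-180) = 8640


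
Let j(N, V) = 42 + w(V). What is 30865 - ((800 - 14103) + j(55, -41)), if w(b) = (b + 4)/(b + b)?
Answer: 3618295/82 ≈ 44126.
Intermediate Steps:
w(b) = (4 + b)/(2*b) (w(b) = (4 + b)/((2*b)) = (4 + b)*(1/(2*b)) = (4 + b)/(2*b))
j(N, V) = 42 + (4 + V)/(2*V)
30865 - ((800 - 14103) + j(55, -41)) = 30865 - ((800 - 14103) + (85/2 + 2/(-41))) = 30865 - (-13303 + (85/2 + 2*(-1/41))) = 30865 - (-13303 + (85/2 - 2/41)) = 30865 - (-13303 + 3481/82) = 30865 - 1*(-1087365/82) = 30865 + 1087365/82 = 3618295/82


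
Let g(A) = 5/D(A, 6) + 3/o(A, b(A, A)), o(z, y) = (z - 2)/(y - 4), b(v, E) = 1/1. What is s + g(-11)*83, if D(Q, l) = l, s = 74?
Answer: 15649/78 ≈ 200.63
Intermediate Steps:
b(v, E) = 1
o(z, y) = (-2 + z)/(-4 + y)
g(A) = 5/6 + 3/(2/3 - A/3) (g(A) = 5/6 + 3/(((-2 + A)/(-4 + 1))) = 5*(1/6) + 3/(((-2 + A)/(-3))) = 5/6 + 3/((-(-2 + A)/3)) = 5/6 + 3/(2/3 - A/3))
s + g(-11)*83 = 74 + ((-64 + 5*(-11))/(6*(-2 - 11)))*83 = 74 + ((1/6)*(-64 - 55)/(-13))*83 = 74 + ((1/6)*(-1/13)*(-119))*83 = 74 + (119/78)*83 = 74 + 9877/78 = 15649/78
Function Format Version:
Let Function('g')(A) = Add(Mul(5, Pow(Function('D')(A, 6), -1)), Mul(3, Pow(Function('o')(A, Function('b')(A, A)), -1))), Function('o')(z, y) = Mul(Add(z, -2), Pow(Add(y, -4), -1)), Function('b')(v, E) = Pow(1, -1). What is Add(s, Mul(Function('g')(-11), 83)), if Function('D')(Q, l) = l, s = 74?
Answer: Rational(15649, 78) ≈ 200.63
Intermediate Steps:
Function('b')(v, E) = 1
Function('o')(z, y) = Mul(Pow(Add(-4, y), -1), Add(-2, z)) (Function('o')(z, y) = Mul(Add(-2, z), Pow(Add(-4, y), -1)) = Mul(Pow(Add(-4, y), -1), Add(-2, z)))
Function('g')(A) = Add(Rational(5, 6), Mul(3, Pow(Add(Rational(2, 3), Mul(Rational(-1, 3), A)), -1))) (Function('g')(A) = Add(Mul(5, Pow(6, -1)), Mul(3, Pow(Mul(Pow(Add(-4, 1), -1), Add(-2, A)), -1))) = Add(Mul(5, Rational(1, 6)), Mul(3, Pow(Mul(Pow(-3, -1), Add(-2, A)), -1))) = Add(Rational(5, 6), Mul(3, Pow(Mul(Rational(-1, 3), Add(-2, A)), -1))) = Add(Rational(5, 6), Mul(3, Pow(Add(Rational(2, 3), Mul(Rational(-1, 3), A)), -1))))
Add(s, Mul(Function('g')(-11), 83)) = Add(74, Mul(Mul(Rational(1, 6), Pow(Add(-2, -11), -1), Add(-64, Mul(5, -11))), 83)) = Add(74, Mul(Mul(Rational(1, 6), Pow(-13, -1), Add(-64, -55)), 83)) = Add(74, Mul(Mul(Rational(1, 6), Rational(-1, 13), -119), 83)) = Add(74, Mul(Rational(119, 78), 83)) = Add(74, Rational(9877, 78)) = Rational(15649, 78)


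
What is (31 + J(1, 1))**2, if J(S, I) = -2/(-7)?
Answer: 47961/49 ≈ 978.80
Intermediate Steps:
J(S, I) = 2/7 (J(S, I) = -2*(-1/7) = 2/7)
(31 + J(1, 1))**2 = (31 + 2/7)**2 = (219/7)**2 = 47961/49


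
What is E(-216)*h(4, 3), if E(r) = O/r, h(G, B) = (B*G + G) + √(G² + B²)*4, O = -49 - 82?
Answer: 131/6 ≈ 21.833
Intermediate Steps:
O = -131
h(G, B) = G + 4*√(B² + G²) + B*G (h(G, B) = (G + B*G) + √(B² + G²)*4 = (G + B*G) + 4*√(B² + G²) = G + 4*√(B² + G²) + B*G)
E(r) = -131/r
E(-216)*h(4, 3) = (-131/(-216))*(4 + 4*√(3² + 4²) + 3*4) = (-131*(-1/216))*(4 + 4*√(9 + 16) + 12) = 131*(4 + 4*√25 + 12)/216 = 131*(4 + 4*5 + 12)/216 = 131*(4 + 20 + 12)/216 = (131/216)*36 = 131/6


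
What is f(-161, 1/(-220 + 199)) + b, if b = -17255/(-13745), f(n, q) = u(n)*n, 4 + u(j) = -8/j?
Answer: 1751815/2749 ≈ 637.25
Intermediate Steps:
u(j) = -4 - 8/j
f(n, q) = n*(-4 - 8/n) (f(n, q) = (-4 - 8/n)*n = n*(-4 - 8/n))
b = 3451/2749 (b = -17255*(-1/13745) = 3451/2749 ≈ 1.2554)
f(-161, 1/(-220 + 199)) + b = (-8 - 4*(-161)) + 3451/2749 = (-8 + 644) + 3451/2749 = 636 + 3451/2749 = 1751815/2749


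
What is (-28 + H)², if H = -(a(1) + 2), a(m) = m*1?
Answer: 961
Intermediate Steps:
a(m) = m
H = -3 (H = -(1 + 2) = -1*3 = -3)
(-28 + H)² = (-28 - 3)² = (-31)² = 961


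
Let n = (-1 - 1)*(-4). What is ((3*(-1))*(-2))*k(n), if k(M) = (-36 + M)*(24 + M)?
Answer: -5376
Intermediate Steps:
n = 8 (n = -2*(-4) = 8)
((3*(-1))*(-2))*k(n) = ((3*(-1))*(-2))*(-864 + 8**2 - 12*8) = (-3*(-2))*(-864 + 64 - 96) = 6*(-896) = -5376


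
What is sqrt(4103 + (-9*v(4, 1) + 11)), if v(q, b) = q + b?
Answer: sqrt(4069) ≈ 63.789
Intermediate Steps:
v(q, b) = b + q
sqrt(4103 + (-9*v(4, 1) + 11)) = sqrt(4103 + (-9*(1 + 4) + 11)) = sqrt(4103 + (-9*5 + 11)) = sqrt(4103 + (-45 + 11)) = sqrt(4103 - 34) = sqrt(4069)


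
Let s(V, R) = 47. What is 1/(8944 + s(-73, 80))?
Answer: 1/8991 ≈ 0.00011122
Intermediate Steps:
1/(8944 + s(-73, 80)) = 1/(8944 + 47) = 1/8991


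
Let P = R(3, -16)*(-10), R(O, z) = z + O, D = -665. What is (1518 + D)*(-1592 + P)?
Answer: -1247086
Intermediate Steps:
R(O, z) = O + z
P = 130 (P = (3 - 16)*(-10) = -13*(-10) = 130)
(1518 + D)*(-1592 + P) = (1518 - 665)*(-1592 + 130) = 853*(-1462) = -1247086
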